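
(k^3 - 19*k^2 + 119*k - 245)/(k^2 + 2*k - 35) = (k^2 - 14*k + 49)/(k + 7)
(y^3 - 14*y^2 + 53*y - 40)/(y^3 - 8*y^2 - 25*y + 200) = (y - 1)/(y + 5)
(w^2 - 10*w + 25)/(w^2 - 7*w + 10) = (w - 5)/(w - 2)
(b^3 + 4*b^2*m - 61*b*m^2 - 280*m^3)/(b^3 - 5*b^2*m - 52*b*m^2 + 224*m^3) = (b + 5*m)/(b - 4*m)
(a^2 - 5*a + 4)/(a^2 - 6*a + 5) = (a - 4)/(a - 5)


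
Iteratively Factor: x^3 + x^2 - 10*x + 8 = (x - 1)*(x^2 + 2*x - 8) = (x - 1)*(x + 4)*(x - 2)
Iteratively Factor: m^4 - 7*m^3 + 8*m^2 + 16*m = (m)*(m^3 - 7*m^2 + 8*m + 16) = m*(m - 4)*(m^2 - 3*m - 4) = m*(m - 4)^2*(m + 1)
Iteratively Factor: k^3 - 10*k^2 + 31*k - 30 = (k - 3)*(k^2 - 7*k + 10) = (k - 3)*(k - 2)*(k - 5)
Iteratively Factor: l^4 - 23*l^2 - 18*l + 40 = (l + 4)*(l^3 - 4*l^2 - 7*l + 10) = (l - 1)*(l + 4)*(l^2 - 3*l - 10) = (l - 1)*(l + 2)*(l + 4)*(l - 5)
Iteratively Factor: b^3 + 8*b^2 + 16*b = (b + 4)*(b^2 + 4*b) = (b + 4)^2*(b)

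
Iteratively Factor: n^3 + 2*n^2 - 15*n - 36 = (n + 3)*(n^2 - n - 12) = (n + 3)^2*(n - 4)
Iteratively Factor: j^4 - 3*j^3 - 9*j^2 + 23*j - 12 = (j - 4)*(j^3 + j^2 - 5*j + 3) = (j - 4)*(j - 1)*(j^2 + 2*j - 3) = (j - 4)*(j - 1)^2*(j + 3)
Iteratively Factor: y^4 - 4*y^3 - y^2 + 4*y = (y)*(y^3 - 4*y^2 - y + 4) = y*(y + 1)*(y^2 - 5*y + 4) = y*(y - 1)*(y + 1)*(y - 4)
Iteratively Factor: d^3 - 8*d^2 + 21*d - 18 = (d - 3)*(d^2 - 5*d + 6) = (d - 3)^2*(d - 2)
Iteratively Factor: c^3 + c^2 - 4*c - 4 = (c + 2)*(c^2 - c - 2) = (c - 2)*(c + 2)*(c + 1)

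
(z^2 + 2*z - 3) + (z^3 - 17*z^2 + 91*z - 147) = z^3 - 16*z^2 + 93*z - 150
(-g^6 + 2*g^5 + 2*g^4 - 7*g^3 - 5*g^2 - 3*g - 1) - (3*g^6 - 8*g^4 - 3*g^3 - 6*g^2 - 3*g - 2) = -4*g^6 + 2*g^5 + 10*g^4 - 4*g^3 + g^2 + 1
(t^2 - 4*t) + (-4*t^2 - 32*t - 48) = -3*t^2 - 36*t - 48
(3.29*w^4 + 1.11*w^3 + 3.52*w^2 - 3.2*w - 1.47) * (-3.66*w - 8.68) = -12.0414*w^5 - 32.6198*w^4 - 22.518*w^3 - 18.8416*w^2 + 33.1562*w + 12.7596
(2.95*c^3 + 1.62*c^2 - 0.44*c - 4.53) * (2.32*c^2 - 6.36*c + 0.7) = 6.844*c^5 - 15.0036*c^4 - 9.259*c^3 - 6.5772*c^2 + 28.5028*c - 3.171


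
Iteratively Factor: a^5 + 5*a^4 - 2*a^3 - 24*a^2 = (a + 3)*(a^4 + 2*a^3 - 8*a^2) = (a + 3)*(a + 4)*(a^3 - 2*a^2) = a*(a + 3)*(a + 4)*(a^2 - 2*a) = a*(a - 2)*(a + 3)*(a + 4)*(a)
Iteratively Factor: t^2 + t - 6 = (t + 3)*(t - 2)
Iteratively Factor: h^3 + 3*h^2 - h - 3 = (h + 3)*(h^2 - 1) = (h + 1)*(h + 3)*(h - 1)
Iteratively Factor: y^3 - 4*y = (y)*(y^2 - 4) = y*(y - 2)*(y + 2)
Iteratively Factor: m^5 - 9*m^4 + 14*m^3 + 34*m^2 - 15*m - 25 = (m + 1)*(m^4 - 10*m^3 + 24*m^2 + 10*m - 25) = (m - 5)*(m + 1)*(m^3 - 5*m^2 - m + 5) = (m - 5)*(m + 1)^2*(m^2 - 6*m + 5) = (m - 5)^2*(m + 1)^2*(m - 1)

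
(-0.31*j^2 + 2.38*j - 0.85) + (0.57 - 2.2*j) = -0.31*j^2 + 0.18*j - 0.28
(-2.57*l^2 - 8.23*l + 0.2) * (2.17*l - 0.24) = -5.5769*l^3 - 17.2423*l^2 + 2.4092*l - 0.048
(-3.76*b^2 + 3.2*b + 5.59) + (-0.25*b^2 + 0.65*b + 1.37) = -4.01*b^2 + 3.85*b + 6.96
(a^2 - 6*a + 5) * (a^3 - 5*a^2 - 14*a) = a^5 - 11*a^4 + 21*a^3 + 59*a^2 - 70*a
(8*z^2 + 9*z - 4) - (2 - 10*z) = 8*z^2 + 19*z - 6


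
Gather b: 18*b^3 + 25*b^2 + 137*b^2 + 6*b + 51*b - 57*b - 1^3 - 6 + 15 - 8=18*b^3 + 162*b^2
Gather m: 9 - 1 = 8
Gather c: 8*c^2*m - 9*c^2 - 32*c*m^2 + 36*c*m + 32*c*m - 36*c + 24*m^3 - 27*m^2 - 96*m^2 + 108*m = c^2*(8*m - 9) + c*(-32*m^2 + 68*m - 36) + 24*m^3 - 123*m^2 + 108*m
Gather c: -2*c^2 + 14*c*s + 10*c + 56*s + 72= -2*c^2 + c*(14*s + 10) + 56*s + 72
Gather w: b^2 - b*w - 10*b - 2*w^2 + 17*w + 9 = b^2 - 10*b - 2*w^2 + w*(17 - b) + 9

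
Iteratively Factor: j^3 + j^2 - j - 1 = (j + 1)*(j^2 - 1) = (j - 1)*(j + 1)*(j + 1)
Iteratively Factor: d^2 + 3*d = (d)*(d + 3)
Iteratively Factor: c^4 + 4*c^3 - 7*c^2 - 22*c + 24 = (c - 1)*(c^3 + 5*c^2 - 2*c - 24) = (c - 1)*(c + 3)*(c^2 + 2*c - 8) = (c - 2)*(c - 1)*(c + 3)*(c + 4)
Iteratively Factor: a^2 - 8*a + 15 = (a - 3)*(a - 5)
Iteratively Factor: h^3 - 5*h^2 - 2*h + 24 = (h - 3)*(h^2 - 2*h - 8) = (h - 3)*(h + 2)*(h - 4)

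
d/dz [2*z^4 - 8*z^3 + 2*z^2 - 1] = 4*z*(2*z^2 - 6*z + 1)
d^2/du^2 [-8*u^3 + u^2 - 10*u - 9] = 2 - 48*u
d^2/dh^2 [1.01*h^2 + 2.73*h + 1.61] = 2.02000000000000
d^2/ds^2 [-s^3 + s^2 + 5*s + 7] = 2 - 6*s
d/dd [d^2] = 2*d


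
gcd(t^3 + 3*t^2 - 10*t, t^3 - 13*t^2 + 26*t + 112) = 1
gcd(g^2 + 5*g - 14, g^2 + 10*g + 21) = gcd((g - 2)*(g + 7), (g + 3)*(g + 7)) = g + 7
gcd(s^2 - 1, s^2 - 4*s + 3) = s - 1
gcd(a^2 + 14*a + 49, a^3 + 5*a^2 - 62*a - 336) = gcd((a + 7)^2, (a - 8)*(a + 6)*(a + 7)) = a + 7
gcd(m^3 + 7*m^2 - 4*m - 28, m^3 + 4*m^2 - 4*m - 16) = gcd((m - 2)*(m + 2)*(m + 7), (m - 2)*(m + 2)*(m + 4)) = m^2 - 4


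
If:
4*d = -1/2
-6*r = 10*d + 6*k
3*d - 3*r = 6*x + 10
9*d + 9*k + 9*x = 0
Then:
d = -1/8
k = 47/36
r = -79/72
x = -85/72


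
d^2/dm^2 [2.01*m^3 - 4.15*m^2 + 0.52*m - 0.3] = 12.06*m - 8.3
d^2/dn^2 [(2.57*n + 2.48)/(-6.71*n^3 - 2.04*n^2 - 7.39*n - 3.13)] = (-694.271622*n^5 - 1550.992344*n^4 - 309.66967*n^3 - 152.066748*n^2 + 186.64908*n - 120.313626)/(302.111711*n^9 + 275.547492*n^8 + 1081.957305*n^7 + 1038.209619*n^6 + 1448.672397*n^5 + 1304.545458*n^4 + 883.914784*n^3 + 572.764647*n^2 + 217.197273*n + 30.664297)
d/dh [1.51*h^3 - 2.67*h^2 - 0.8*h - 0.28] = 4.53*h^2 - 5.34*h - 0.8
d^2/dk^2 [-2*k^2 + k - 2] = -4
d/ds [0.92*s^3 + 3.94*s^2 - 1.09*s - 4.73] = 2.76*s^2 + 7.88*s - 1.09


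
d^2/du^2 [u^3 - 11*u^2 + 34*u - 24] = 6*u - 22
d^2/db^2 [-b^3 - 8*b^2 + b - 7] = -6*b - 16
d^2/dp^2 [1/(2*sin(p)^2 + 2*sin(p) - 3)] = 2*(-8*sin(p)^4 - 6*sin(p)^3 - 2*sin(p)^2 + 9*sin(p) + 10)/(2*sin(p) - cos(2*p) - 2)^3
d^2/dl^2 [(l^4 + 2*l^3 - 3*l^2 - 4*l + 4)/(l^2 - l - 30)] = 2*(l^6 - 3*l^5 - 87*l^4 + 295*l^3 + 5322*l^2 + 5028*l - 2456)/(l^6 - 3*l^5 - 87*l^4 + 179*l^3 + 2610*l^2 - 2700*l - 27000)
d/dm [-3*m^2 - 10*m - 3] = -6*m - 10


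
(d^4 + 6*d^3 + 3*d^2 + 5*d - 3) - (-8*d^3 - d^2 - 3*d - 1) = d^4 + 14*d^3 + 4*d^2 + 8*d - 2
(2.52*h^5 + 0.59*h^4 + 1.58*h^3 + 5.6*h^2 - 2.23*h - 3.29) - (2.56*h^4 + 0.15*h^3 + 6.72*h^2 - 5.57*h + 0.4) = 2.52*h^5 - 1.97*h^4 + 1.43*h^3 - 1.12*h^2 + 3.34*h - 3.69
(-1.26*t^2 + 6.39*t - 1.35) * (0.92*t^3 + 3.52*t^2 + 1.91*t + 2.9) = -1.1592*t^5 + 1.4436*t^4 + 18.8442*t^3 + 3.7989*t^2 + 15.9525*t - 3.915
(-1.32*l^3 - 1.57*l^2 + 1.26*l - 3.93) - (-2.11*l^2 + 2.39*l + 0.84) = -1.32*l^3 + 0.54*l^2 - 1.13*l - 4.77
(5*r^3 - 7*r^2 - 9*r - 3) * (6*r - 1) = 30*r^4 - 47*r^3 - 47*r^2 - 9*r + 3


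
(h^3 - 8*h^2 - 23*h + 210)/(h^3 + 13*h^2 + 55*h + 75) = (h^2 - 13*h + 42)/(h^2 + 8*h + 15)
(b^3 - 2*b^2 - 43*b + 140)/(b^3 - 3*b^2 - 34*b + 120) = (b + 7)/(b + 6)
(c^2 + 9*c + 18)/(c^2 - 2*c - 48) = (c + 3)/(c - 8)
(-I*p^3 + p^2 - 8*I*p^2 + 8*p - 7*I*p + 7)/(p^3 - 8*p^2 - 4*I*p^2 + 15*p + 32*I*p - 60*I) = (-I*p^3 + p^2*(1 - 8*I) + p*(8 - 7*I) + 7)/(p^3 - 4*p^2*(2 + I) + p*(15 + 32*I) - 60*I)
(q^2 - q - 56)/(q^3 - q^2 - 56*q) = 1/q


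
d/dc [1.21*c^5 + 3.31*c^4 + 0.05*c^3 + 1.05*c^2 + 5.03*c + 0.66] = 6.05*c^4 + 13.24*c^3 + 0.15*c^2 + 2.1*c + 5.03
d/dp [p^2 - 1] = 2*p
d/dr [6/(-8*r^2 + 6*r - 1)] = 12*(8*r - 3)/(8*r^2 - 6*r + 1)^2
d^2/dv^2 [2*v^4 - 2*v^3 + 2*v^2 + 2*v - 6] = 24*v^2 - 12*v + 4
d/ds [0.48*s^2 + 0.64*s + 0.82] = 0.96*s + 0.64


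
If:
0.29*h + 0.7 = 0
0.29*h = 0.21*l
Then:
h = -2.41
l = -3.33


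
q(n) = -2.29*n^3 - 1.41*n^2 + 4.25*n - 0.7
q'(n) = -6.87*n^2 - 2.82*n + 4.25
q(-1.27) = -3.68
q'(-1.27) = -3.25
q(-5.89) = 393.28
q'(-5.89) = -217.47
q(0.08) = -0.37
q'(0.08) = 3.98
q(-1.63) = -1.46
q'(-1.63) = -9.41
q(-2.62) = 19.67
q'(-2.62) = -35.52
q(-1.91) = 2.00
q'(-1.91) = -15.43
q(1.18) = -1.41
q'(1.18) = -8.64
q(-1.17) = -3.93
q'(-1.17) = -1.85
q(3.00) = -62.47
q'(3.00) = -66.04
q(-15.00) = 7347.05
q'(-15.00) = -1499.20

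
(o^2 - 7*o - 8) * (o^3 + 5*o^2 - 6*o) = o^5 - 2*o^4 - 49*o^3 + 2*o^2 + 48*o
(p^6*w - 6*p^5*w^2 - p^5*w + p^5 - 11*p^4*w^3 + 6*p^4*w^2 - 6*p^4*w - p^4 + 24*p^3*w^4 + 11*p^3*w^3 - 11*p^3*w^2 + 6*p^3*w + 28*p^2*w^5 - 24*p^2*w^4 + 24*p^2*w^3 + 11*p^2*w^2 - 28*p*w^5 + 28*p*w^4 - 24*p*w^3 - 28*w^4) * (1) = p^6*w - 6*p^5*w^2 - p^5*w + p^5 - 11*p^4*w^3 + 6*p^4*w^2 - 6*p^4*w - p^4 + 24*p^3*w^4 + 11*p^3*w^3 - 11*p^3*w^2 + 6*p^3*w + 28*p^2*w^5 - 24*p^2*w^4 + 24*p^2*w^3 + 11*p^2*w^2 - 28*p*w^5 + 28*p*w^4 - 24*p*w^3 - 28*w^4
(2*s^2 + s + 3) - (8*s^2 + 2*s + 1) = -6*s^2 - s + 2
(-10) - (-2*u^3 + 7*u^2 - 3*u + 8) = 2*u^3 - 7*u^2 + 3*u - 18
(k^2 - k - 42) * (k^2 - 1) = k^4 - k^3 - 43*k^2 + k + 42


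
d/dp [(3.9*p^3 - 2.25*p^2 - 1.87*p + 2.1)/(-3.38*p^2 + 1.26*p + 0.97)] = (-13.182*p^4 + 9.828*p^3 + 2.1934*p^2 + 9.831*p - 4.4599)/(11.4244*p^4 - 8.5176*p^3 - 4.9696*p^2 + 2.4444*p + 0.9409)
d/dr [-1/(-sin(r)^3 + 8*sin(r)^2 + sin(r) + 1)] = (-3*sin(r)^2 + 16*sin(r) + 1)*cos(r)/(sin(r)*cos(r)^2 - 8*cos(r)^2 + 9)^2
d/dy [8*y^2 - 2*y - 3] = 16*y - 2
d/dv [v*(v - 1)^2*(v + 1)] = 4*v^3 - 3*v^2 - 2*v + 1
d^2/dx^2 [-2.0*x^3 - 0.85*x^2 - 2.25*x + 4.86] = -12.0*x - 1.7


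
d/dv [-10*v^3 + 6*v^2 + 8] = 6*v*(2 - 5*v)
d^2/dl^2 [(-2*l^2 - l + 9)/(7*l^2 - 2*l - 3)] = 2*(-77*l^3 + 1197*l^2 - 441*l + 213)/(343*l^6 - 294*l^5 - 357*l^4 + 244*l^3 + 153*l^2 - 54*l - 27)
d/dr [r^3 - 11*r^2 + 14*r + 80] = 3*r^2 - 22*r + 14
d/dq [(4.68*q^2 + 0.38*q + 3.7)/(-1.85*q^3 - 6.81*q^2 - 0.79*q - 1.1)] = (8.658*q^4 + 1.40599999999999*q^3 + 19.4256*q^2 + 40.098*q + 2.505)/(3.4225*q^6 + 25.197*q^5 + 49.2991*q^4 + 14.8298*q^3 + 15.6061*q^2 + 1.738*q + 1.21)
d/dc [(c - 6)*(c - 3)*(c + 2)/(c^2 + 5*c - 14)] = (c^4 + 10*c^3 - 77*c^2 + 124*c - 180)/(c^4 + 10*c^3 - 3*c^2 - 140*c + 196)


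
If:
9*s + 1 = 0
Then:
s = -1/9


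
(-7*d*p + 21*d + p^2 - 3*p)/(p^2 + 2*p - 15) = (-7*d + p)/(p + 5)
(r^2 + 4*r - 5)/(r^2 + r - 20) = (r - 1)/(r - 4)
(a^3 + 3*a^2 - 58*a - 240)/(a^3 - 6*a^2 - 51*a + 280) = (a^2 + 11*a + 30)/(a^2 + 2*a - 35)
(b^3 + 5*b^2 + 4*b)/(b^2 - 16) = b*(b + 1)/(b - 4)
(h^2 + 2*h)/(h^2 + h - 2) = h/(h - 1)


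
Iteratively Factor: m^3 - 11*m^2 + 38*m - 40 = (m - 4)*(m^2 - 7*m + 10) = (m - 4)*(m - 2)*(m - 5)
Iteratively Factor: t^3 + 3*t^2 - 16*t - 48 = (t - 4)*(t^2 + 7*t + 12) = (t - 4)*(t + 4)*(t + 3)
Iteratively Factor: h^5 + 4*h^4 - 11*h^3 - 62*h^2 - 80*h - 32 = (h + 2)*(h^4 + 2*h^3 - 15*h^2 - 32*h - 16) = (h - 4)*(h + 2)*(h^3 + 6*h^2 + 9*h + 4) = (h - 4)*(h + 2)*(h + 4)*(h^2 + 2*h + 1) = (h - 4)*(h + 1)*(h + 2)*(h + 4)*(h + 1)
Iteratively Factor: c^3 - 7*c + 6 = (c - 1)*(c^2 + c - 6) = (c - 1)*(c + 3)*(c - 2)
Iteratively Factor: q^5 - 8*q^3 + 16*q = (q + 2)*(q^4 - 2*q^3 - 4*q^2 + 8*q) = q*(q + 2)*(q^3 - 2*q^2 - 4*q + 8) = q*(q - 2)*(q + 2)*(q^2 - 4) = q*(q - 2)^2*(q + 2)*(q + 2)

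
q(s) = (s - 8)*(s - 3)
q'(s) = 2*s - 11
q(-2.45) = 56.95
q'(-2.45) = -15.90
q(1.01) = 13.91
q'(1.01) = -8.98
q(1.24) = 11.90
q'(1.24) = -8.52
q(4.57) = -5.39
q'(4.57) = -1.86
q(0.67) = 17.08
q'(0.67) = -9.66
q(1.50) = 9.75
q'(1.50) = -8.00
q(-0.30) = 27.39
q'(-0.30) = -11.60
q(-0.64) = 31.45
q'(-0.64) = -12.28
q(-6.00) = 126.00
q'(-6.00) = -23.00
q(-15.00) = 414.00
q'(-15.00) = -41.00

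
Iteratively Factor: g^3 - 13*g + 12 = (g - 3)*(g^2 + 3*g - 4) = (g - 3)*(g - 1)*(g + 4)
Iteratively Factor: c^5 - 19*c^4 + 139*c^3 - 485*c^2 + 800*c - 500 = (c - 5)*(c^4 - 14*c^3 + 69*c^2 - 140*c + 100) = (c - 5)^2*(c^3 - 9*c^2 + 24*c - 20) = (c - 5)^2*(c - 2)*(c^2 - 7*c + 10) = (c - 5)^2*(c - 2)^2*(c - 5)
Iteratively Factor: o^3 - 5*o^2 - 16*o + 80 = (o - 5)*(o^2 - 16) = (o - 5)*(o + 4)*(o - 4)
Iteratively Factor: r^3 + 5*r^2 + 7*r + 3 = (r + 1)*(r^2 + 4*r + 3) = (r + 1)^2*(r + 3)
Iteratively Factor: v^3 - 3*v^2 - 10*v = (v)*(v^2 - 3*v - 10) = v*(v - 5)*(v + 2)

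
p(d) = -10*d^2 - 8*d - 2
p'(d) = -20*d - 8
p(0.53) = -9.05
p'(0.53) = -18.60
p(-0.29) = -0.52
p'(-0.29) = -2.20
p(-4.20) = -144.80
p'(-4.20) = 76.00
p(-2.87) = -61.41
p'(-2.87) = 49.40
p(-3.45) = -93.42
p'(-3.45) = 61.00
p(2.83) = -104.73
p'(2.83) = -64.60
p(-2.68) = -52.38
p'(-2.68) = 45.60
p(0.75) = -13.62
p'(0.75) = -23.00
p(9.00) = -884.00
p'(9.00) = -188.00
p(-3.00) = -68.00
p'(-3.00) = 52.00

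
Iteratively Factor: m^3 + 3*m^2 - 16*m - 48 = (m - 4)*(m^2 + 7*m + 12) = (m - 4)*(m + 4)*(m + 3)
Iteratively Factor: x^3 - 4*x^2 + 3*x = (x - 3)*(x^2 - x) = (x - 3)*(x - 1)*(x)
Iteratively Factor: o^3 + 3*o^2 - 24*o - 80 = (o + 4)*(o^2 - o - 20) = (o + 4)^2*(o - 5)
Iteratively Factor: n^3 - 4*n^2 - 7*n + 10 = (n + 2)*(n^2 - 6*n + 5) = (n - 5)*(n + 2)*(n - 1)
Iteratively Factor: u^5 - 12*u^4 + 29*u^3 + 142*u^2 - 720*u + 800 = (u - 2)*(u^4 - 10*u^3 + 9*u^2 + 160*u - 400) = (u - 4)*(u - 2)*(u^3 - 6*u^2 - 15*u + 100) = (u - 5)*(u - 4)*(u - 2)*(u^2 - u - 20) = (u - 5)^2*(u - 4)*(u - 2)*(u + 4)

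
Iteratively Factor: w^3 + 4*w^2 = (w + 4)*(w^2) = w*(w + 4)*(w)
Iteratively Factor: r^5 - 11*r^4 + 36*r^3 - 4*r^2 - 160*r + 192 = (r + 2)*(r^4 - 13*r^3 + 62*r^2 - 128*r + 96) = (r - 2)*(r + 2)*(r^3 - 11*r^2 + 40*r - 48) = (r - 3)*(r - 2)*(r + 2)*(r^2 - 8*r + 16) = (r - 4)*(r - 3)*(r - 2)*(r + 2)*(r - 4)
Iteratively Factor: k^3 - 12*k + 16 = (k - 2)*(k^2 + 2*k - 8) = (k - 2)^2*(k + 4)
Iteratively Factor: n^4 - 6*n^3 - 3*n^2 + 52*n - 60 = (n - 5)*(n^3 - n^2 - 8*n + 12) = (n - 5)*(n - 2)*(n^2 + n - 6) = (n - 5)*(n - 2)*(n + 3)*(n - 2)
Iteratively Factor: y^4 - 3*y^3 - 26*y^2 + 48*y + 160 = (y + 4)*(y^3 - 7*y^2 + 2*y + 40) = (y - 5)*(y + 4)*(y^2 - 2*y - 8) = (y - 5)*(y - 4)*(y + 4)*(y + 2)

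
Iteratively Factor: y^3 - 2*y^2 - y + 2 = (y - 2)*(y^2 - 1) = (y - 2)*(y + 1)*(y - 1)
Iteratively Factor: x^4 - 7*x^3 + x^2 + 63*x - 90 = (x - 3)*(x^3 - 4*x^2 - 11*x + 30) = (x - 5)*(x - 3)*(x^2 + x - 6) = (x - 5)*(x - 3)*(x + 3)*(x - 2)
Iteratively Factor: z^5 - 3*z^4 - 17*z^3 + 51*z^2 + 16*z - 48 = (z + 1)*(z^4 - 4*z^3 - 13*z^2 + 64*z - 48) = (z - 4)*(z + 1)*(z^3 - 13*z + 12) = (z - 4)*(z - 3)*(z + 1)*(z^2 + 3*z - 4) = (z - 4)*(z - 3)*(z - 1)*(z + 1)*(z + 4)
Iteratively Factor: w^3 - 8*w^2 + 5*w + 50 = (w + 2)*(w^2 - 10*w + 25) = (w - 5)*(w + 2)*(w - 5)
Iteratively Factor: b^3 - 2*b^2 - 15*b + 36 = (b + 4)*(b^2 - 6*b + 9) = (b - 3)*(b + 4)*(b - 3)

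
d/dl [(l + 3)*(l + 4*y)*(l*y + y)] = y*(3*l^2 + 8*l*y + 8*l + 16*y + 3)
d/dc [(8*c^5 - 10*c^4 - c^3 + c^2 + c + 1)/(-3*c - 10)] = (-96*c^5 - 310*c^4 + 406*c^3 + 27*c^2 - 20*c - 7)/(9*c^2 + 60*c + 100)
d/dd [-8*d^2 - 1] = -16*d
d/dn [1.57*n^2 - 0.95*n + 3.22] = 3.14*n - 0.95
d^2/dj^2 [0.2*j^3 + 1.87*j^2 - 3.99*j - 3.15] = 1.2*j + 3.74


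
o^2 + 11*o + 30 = (o + 5)*(o + 6)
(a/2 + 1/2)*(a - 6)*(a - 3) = a^3/2 - 4*a^2 + 9*a/2 + 9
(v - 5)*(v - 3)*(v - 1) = v^3 - 9*v^2 + 23*v - 15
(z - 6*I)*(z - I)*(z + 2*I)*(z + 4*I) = z^4 - I*z^3 + 28*z^2 + 20*I*z + 48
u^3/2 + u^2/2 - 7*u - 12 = (u/2 + 1)*(u - 4)*(u + 3)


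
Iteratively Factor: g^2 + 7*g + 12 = (g + 3)*(g + 4)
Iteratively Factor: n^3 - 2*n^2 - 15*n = (n + 3)*(n^2 - 5*n) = (n - 5)*(n + 3)*(n)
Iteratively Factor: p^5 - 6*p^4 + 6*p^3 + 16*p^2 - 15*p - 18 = (p - 3)*(p^4 - 3*p^3 - 3*p^2 + 7*p + 6) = (p - 3)*(p + 1)*(p^3 - 4*p^2 + p + 6) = (p - 3)^2*(p + 1)*(p^2 - p - 2) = (p - 3)^2*(p - 2)*(p + 1)*(p + 1)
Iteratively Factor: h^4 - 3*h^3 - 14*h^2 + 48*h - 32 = (h - 1)*(h^3 - 2*h^2 - 16*h + 32) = (h - 1)*(h + 4)*(h^2 - 6*h + 8) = (h - 4)*(h - 1)*(h + 4)*(h - 2)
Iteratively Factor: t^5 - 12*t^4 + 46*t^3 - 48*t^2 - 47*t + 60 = (t - 1)*(t^4 - 11*t^3 + 35*t^2 - 13*t - 60) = (t - 3)*(t - 1)*(t^3 - 8*t^2 + 11*t + 20) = (t - 4)*(t - 3)*(t - 1)*(t^2 - 4*t - 5) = (t - 4)*(t - 3)*(t - 1)*(t + 1)*(t - 5)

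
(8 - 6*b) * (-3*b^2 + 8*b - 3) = 18*b^3 - 72*b^2 + 82*b - 24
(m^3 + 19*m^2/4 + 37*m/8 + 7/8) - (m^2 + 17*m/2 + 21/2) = m^3 + 15*m^2/4 - 31*m/8 - 77/8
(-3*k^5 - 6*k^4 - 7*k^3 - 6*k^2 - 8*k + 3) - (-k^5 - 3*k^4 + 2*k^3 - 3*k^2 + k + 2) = -2*k^5 - 3*k^4 - 9*k^3 - 3*k^2 - 9*k + 1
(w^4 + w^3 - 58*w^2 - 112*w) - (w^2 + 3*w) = w^4 + w^3 - 59*w^2 - 115*w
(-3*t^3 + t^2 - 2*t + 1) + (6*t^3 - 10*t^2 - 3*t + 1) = 3*t^3 - 9*t^2 - 5*t + 2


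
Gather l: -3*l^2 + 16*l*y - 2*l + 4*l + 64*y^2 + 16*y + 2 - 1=-3*l^2 + l*(16*y + 2) + 64*y^2 + 16*y + 1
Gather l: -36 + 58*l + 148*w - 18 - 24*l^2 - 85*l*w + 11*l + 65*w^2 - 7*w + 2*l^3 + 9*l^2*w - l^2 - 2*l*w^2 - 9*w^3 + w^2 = 2*l^3 + l^2*(9*w - 25) + l*(-2*w^2 - 85*w + 69) - 9*w^3 + 66*w^2 + 141*w - 54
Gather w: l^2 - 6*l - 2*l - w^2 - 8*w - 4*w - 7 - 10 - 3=l^2 - 8*l - w^2 - 12*w - 20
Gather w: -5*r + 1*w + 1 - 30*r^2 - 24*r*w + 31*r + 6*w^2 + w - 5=-30*r^2 + 26*r + 6*w^2 + w*(2 - 24*r) - 4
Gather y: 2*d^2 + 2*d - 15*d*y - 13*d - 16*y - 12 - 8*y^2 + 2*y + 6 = 2*d^2 - 11*d - 8*y^2 + y*(-15*d - 14) - 6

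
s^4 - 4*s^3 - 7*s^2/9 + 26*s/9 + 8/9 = (s - 4)*(s - 1)*(s + 1/3)*(s + 2/3)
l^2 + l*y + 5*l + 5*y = (l + 5)*(l + y)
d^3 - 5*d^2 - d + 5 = (d - 5)*(d - 1)*(d + 1)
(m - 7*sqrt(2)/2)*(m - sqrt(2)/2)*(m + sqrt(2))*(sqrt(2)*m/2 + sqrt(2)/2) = sqrt(2)*m^4/2 - 3*m^3 + sqrt(2)*m^3/2 - 9*sqrt(2)*m^2/4 - 3*m^2 - 9*sqrt(2)*m/4 + 7*m/2 + 7/2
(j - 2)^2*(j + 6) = j^3 + 2*j^2 - 20*j + 24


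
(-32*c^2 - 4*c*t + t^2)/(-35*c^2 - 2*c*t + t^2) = (32*c^2 + 4*c*t - t^2)/(35*c^2 + 2*c*t - t^2)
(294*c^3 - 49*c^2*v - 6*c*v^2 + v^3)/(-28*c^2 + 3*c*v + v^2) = (42*c^2 - 13*c*v + v^2)/(-4*c + v)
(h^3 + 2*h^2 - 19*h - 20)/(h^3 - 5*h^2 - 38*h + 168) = (h^2 + 6*h + 5)/(h^2 - h - 42)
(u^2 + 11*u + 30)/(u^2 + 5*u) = (u + 6)/u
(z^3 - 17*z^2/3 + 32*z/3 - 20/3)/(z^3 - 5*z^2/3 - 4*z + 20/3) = (z - 2)/(z + 2)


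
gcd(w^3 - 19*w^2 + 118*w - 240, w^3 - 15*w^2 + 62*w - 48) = w^2 - 14*w + 48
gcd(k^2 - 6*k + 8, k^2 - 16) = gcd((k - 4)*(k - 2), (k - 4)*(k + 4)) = k - 4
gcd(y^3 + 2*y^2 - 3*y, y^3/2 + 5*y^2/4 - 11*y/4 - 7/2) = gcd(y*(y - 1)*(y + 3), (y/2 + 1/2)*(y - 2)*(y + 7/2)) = 1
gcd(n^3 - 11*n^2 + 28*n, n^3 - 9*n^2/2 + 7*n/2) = n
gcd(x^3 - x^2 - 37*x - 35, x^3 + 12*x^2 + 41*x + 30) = x^2 + 6*x + 5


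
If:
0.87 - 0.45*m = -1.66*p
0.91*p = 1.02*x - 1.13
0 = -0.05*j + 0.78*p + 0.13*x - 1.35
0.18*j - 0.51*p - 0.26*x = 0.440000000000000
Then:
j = 12.46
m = 9.46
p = 2.04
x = 2.93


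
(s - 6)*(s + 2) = s^2 - 4*s - 12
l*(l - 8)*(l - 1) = l^3 - 9*l^2 + 8*l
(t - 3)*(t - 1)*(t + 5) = t^3 + t^2 - 17*t + 15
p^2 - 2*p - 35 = (p - 7)*(p + 5)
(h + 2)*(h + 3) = h^2 + 5*h + 6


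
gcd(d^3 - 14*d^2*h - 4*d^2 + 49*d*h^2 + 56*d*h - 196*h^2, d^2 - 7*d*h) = d - 7*h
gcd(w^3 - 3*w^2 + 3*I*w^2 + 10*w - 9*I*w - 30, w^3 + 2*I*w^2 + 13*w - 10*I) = w^2 + 3*I*w + 10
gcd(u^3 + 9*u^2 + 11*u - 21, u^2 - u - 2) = 1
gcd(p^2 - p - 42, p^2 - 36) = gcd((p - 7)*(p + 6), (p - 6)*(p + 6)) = p + 6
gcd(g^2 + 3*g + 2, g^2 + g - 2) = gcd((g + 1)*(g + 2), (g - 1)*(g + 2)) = g + 2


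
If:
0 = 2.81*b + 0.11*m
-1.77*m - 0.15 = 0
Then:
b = 0.00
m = -0.08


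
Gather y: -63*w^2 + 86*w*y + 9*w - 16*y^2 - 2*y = -63*w^2 + 9*w - 16*y^2 + y*(86*w - 2)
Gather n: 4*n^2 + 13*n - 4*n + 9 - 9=4*n^2 + 9*n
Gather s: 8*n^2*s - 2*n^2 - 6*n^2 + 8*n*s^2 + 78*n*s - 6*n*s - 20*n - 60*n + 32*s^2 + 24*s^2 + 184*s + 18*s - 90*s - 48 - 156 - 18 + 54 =-8*n^2 - 80*n + s^2*(8*n + 56) + s*(8*n^2 + 72*n + 112) - 168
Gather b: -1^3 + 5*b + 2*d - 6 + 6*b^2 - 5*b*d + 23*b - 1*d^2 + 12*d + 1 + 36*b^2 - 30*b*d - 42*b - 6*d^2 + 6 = 42*b^2 + b*(-35*d - 14) - 7*d^2 + 14*d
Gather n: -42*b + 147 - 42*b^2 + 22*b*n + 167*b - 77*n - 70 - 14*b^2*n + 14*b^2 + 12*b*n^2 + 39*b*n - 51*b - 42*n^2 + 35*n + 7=-28*b^2 + 74*b + n^2*(12*b - 42) + n*(-14*b^2 + 61*b - 42) + 84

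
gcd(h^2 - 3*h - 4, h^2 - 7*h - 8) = h + 1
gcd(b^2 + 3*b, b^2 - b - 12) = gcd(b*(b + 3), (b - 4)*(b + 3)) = b + 3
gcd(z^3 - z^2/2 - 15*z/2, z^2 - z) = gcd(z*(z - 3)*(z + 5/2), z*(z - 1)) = z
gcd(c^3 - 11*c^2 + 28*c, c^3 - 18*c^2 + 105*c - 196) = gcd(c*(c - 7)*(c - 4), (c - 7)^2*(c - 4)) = c^2 - 11*c + 28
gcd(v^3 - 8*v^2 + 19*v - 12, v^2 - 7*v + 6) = v - 1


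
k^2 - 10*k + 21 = (k - 7)*(k - 3)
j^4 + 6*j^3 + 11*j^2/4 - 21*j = j*(j - 3/2)*(j + 7/2)*(j + 4)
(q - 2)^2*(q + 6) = q^3 + 2*q^2 - 20*q + 24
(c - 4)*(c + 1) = c^2 - 3*c - 4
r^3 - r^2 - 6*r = r*(r - 3)*(r + 2)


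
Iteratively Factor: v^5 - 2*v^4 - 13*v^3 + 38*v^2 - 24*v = (v)*(v^4 - 2*v^3 - 13*v^2 + 38*v - 24) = v*(v + 4)*(v^3 - 6*v^2 + 11*v - 6) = v*(v - 3)*(v + 4)*(v^2 - 3*v + 2) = v*(v - 3)*(v - 2)*(v + 4)*(v - 1)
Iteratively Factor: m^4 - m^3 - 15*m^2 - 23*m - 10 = (m + 1)*(m^3 - 2*m^2 - 13*m - 10) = (m + 1)*(m + 2)*(m^2 - 4*m - 5) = (m - 5)*(m + 1)*(m + 2)*(m + 1)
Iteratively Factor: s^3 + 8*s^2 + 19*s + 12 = (s + 4)*(s^2 + 4*s + 3) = (s + 3)*(s + 4)*(s + 1)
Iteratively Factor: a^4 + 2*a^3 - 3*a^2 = (a - 1)*(a^3 + 3*a^2) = (a - 1)*(a + 3)*(a^2) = a*(a - 1)*(a + 3)*(a)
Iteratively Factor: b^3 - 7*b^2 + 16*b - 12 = (b - 2)*(b^2 - 5*b + 6) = (b - 3)*(b - 2)*(b - 2)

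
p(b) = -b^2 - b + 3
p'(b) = -2*b - 1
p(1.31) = -0.03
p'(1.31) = -3.62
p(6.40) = -44.36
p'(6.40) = -13.80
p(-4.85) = -15.67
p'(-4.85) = 8.70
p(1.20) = 0.36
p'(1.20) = -3.40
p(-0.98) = 3.02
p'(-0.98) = 0.96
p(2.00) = -3.00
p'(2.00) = -5.00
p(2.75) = -7.31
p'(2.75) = -6.50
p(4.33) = -20.08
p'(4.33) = -9.66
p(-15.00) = -207.00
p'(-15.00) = 29.00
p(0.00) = 3.00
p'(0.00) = -1.00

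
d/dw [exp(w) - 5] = exp(w)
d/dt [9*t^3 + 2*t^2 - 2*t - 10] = 27*t^2 + 4*t - 2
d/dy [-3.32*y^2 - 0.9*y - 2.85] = -6.64*y - 0.9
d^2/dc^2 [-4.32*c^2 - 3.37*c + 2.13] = -8.64000000000000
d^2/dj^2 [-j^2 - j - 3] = -2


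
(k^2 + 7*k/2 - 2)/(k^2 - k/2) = (k + 4)/k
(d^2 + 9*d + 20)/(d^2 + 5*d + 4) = (d + 5)/(d + 1)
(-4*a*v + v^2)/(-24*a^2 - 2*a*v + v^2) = v*(4*a - v)/(24*a^2 + 2*a*v - v^2)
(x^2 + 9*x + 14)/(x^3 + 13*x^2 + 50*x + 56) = 1/(x + 4)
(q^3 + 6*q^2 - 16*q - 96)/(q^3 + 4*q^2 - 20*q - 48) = (q + 4)/(q + 2)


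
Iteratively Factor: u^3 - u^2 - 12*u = (u - 4)*(u^2 + 3*u) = (u - 4)*(u + 3)*(u)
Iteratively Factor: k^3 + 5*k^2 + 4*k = (k)*(k^2 + 5*k + 4) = k*(k + 4)*(k + 1)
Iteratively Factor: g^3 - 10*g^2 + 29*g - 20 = (g - 5)*(g^2 - 5*g + 4) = (g - 5)*(g - 4)*(g - 1)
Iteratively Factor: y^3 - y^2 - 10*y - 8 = (y - 4)*(y^2 + 3*y + 2) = (y - 4)*(y + 2)*(y + 1)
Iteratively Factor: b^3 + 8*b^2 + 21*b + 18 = (b + 2)*(b^2 + 6*b + 9) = (b + 2)*(b + 3)*(b + 3)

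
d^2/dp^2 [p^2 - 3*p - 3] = 2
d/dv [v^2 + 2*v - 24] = 2*v + 2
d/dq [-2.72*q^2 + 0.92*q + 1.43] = 0.92 - 5.44*q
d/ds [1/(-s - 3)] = (s + 3)^(-2)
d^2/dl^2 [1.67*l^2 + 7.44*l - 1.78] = 3.34000000000000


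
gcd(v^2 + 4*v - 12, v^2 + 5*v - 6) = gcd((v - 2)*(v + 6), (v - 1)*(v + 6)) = v + 6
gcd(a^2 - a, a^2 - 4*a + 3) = a - 1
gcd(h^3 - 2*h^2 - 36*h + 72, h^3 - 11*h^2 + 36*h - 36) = h^2 - 8*h + 12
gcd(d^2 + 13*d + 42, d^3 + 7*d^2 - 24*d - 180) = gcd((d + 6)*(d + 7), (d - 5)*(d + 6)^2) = d + 6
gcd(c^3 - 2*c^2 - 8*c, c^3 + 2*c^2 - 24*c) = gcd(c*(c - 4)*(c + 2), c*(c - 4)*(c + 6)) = c^2 - 4*c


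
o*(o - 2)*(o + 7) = o^3 + 5*o^2 - 14*o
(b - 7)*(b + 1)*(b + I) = b^3 - 6*b^2 + I*b^2 - 7*b - 6*I*b - 7*I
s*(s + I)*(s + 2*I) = s^3 + 3*I*s^2 - 2*s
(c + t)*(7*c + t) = 7*c^2 + 8*c*t + t^2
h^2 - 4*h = h*(h - 4)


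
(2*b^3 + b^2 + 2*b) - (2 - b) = 2*b^3 + b^2 + 3*b - 2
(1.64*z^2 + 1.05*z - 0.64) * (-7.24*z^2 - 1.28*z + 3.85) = -11.8736*z^4 - 9.7012*z^3 + 9.6036*z^2 + 4.8617*z - 2.464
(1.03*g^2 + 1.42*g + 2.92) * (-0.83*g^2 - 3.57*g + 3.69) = -0.8549*g^4 - 4.8557*g^3 - 3.6923*g^2 - 5.1846*g + 10.7748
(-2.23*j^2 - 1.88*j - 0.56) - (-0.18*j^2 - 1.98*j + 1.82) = -2.05*j^2 + 0.1*j - 2.38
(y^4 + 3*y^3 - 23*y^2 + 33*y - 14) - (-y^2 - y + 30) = y^4 + 3*y^3 - 22*y^2 + 34*y - 44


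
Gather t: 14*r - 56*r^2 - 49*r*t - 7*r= -56*r^2 - 49*r*t + 7*r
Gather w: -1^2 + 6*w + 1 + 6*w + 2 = 12*w + 2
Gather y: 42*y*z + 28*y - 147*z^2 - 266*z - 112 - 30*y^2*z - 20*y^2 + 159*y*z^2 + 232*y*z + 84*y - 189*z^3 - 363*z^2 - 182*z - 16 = y^2*(-30*z - 20) + y*(159*z^2 + 274*z + 112) - 189*z^3 - 510*z^2 - 448*z - 128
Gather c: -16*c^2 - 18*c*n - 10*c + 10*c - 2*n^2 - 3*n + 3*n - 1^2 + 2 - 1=-16*c^2 - 18*c*n - 2*n^2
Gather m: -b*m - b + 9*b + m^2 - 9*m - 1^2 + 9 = 8*b + m^2 + m*(-b - 9) + 8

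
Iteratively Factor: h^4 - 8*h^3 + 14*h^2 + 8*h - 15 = (h - 5)*(h^3 - 3*h^2 - h + 3) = (h - 5)*(h - 1)*(h^2 - 2*h - 3) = (h - 5)*(h - 3)*(h - 1)*(h + 1)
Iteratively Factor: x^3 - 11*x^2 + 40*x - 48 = (x - 3)*(x^2 - 8*x + 16) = (x - 4)*(x - 3)*(x - 4)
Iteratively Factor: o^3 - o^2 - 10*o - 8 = (o + 1)*(o^2 - 2*o - 8) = (o - 4)*(o + 1)*(o + 2)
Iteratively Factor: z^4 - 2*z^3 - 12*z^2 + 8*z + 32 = (z - 4)*(z^3 + 2*z^2 - 4*z - 8) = (z - 4)*(z + 2)*(z^2 - 4) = (z - 4)*(z - 2)*(z + 2)*(z + 2)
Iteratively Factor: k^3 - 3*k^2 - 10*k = (k)*(k^2 - 3*k - 10) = k*(k + 2)*(k - 5)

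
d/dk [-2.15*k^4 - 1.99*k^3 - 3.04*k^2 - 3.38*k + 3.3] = -8.6*k^3 - 5.97*k^2 - 6.08*k - 3.38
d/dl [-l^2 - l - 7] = -2*l - 1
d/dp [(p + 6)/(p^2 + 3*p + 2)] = (p^2 + 3*p - (p + 6)*(2*p + 3) + 2)/(p^2 + 3*p + 2)^2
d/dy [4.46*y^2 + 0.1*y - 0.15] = 8.92*y + 0.1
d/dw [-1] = 0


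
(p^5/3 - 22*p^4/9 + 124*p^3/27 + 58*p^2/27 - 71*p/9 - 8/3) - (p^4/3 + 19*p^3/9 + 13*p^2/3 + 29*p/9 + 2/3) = p^5/3 - 25*p^4/9 + 67*p^3/27 - 59*p^2/27 - 100*p/9 - 10/3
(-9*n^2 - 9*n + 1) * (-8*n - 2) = 72*n^3 + 90*n^2 + 10*n - 2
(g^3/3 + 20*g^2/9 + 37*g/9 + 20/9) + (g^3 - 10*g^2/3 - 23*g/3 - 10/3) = 4*g^3/3 - 10*g^2/9 - 32*g/9 - 10/9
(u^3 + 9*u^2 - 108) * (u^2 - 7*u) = u^5 + 2*u^4 - 63*u^3 - 108*u^2 + 756*u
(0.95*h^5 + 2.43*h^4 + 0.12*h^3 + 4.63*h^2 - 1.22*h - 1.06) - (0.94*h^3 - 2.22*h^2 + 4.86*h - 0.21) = 0.95*h^5 + 2.43*h^4 - 0.82*h^3 + 6.85*h^2 - 6.08*h - 0.85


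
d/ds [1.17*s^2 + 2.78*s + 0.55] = 2.34*s + 2.78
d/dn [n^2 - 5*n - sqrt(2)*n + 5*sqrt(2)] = 2*n - 5 - sqrt(2)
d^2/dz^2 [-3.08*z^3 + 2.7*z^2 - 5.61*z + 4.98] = 5.4 - 18.48*z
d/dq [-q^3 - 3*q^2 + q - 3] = -3*q^2 - 6*q + 1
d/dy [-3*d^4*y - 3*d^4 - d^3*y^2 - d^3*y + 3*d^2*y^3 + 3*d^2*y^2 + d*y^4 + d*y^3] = d*(-3*d^3 - 2*d^2*y - d^2 + 9*d*y^2 + 6*d*y + 4*y^3 + 3*y^2)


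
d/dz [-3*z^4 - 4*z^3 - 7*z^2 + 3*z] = -12*z^3 - 12*z^2 - 14*z + 3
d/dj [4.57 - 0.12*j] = -0.120000000000000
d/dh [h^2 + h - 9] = 2*h + 1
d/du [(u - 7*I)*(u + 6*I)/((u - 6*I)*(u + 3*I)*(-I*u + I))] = (-I*u^4 - 2*u^3 + u^2*(-2 - 105*I) + u*(-252 + 48*I) + 108 - 756*I)/(u^6 + u^5*(-2 - 6*I) + u^4*(28 + 12*I) + u^3*(-54 - 114*I) + u^2*(351 + 216*I) + u*(-648 - 108*I) + 324)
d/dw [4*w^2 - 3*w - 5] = 8*w - 3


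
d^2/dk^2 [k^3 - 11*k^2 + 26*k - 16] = 6*k - 22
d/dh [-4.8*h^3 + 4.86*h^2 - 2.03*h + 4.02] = -14.4*h^2 + 9.72*h - 2.03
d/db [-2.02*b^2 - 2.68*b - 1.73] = -4.04*b - 2.68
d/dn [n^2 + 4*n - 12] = 2*n + 4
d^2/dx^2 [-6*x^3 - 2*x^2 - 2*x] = -36*x - 4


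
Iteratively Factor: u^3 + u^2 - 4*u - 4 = (u + 1)*(u^2 - 4) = (u + 1)*(u + 2)*(u - 2)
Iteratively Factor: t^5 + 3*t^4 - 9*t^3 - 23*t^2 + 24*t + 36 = (t + 3)*(t^4 - 9*t^2 + 4*t + 12) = (t - 2)*(t + 3)*(t^3 + 2*t^2 - 5*t - 6) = (t - 2)*(t + 3)^2*(t^2 - t - 2) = (t - 2)^2*(t + 3)^2*(t + 1)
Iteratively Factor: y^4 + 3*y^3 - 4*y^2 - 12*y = (y - 2)*(y^3 + 5*y^2 + 6*y) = (y - 2)*(y + 3)*(y^2 + 2*y) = y*(y - 2)*(y + 3)*(y + 2)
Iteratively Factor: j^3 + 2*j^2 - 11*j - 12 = (j + 1)*(j^2 + j - 12) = (j - 3)*(j + 1)*(j + 4)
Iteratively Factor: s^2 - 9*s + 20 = (s - 4)*(s - 5)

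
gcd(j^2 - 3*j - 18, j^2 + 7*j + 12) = j + 3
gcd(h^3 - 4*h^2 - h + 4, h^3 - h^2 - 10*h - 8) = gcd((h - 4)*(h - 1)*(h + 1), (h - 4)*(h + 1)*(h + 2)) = h^2 - 3*h - 4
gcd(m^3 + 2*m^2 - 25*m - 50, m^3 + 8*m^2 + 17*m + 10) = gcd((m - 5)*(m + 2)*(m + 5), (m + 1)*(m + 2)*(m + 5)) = m^2 + 7*m + 10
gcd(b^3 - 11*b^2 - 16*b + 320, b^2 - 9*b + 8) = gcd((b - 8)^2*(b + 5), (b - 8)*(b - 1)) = b - 8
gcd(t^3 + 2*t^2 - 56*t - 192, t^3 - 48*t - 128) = t^2 - 4*t - 32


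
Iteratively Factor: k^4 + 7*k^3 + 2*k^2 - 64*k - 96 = (k - 3)*(k^3 + 10*k^2 + 32*k + 32) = (k - 3)*(k + 4)*(k^2 + 6*k + 8) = (k - 3)*(k + 4)^2*(k + 2)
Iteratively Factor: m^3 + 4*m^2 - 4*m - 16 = (m + 4)*(m^2 - 4) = (m + 2)*(m + 4)*(m - 2)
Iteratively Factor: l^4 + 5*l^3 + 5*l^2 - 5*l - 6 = (l + 3)*(l^3 + 2*l^2 - l - 2) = (l + 2)*(l + 3)*(l^2 - 1) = (l + 1)*(l + 2)*(l + 3)*(l - 1)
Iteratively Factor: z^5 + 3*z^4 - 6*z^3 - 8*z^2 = (z + 1)*(z^4 + 2*z^3 - 8*z^2) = (z - 2)*(z + 1)*(z^3 + 4*z^2) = z*(z - 2)*(z + 1)*(z^2 + 4*z) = z*(z - 2)*(z + 1)*(z + 4)*(z)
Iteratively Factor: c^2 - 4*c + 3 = (c - 3)*(c - 1)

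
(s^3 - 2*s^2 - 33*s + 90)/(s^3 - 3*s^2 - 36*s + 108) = (s - 5)/(s - 6)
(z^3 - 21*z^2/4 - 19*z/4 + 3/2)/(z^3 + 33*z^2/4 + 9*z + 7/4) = (4*z^2 - 25*z + 6)/(4*z^2 + 29*z + 7)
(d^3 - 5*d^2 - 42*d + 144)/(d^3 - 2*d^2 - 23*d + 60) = (d^2 - 2*d - 48)/(d^2 + d - 20)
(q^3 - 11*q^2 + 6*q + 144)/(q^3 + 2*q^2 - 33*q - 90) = (q - 8)/(q + 5)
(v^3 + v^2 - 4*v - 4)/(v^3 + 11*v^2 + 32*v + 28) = (v^2 - v - 2)/(v^2 + 9*v + 14)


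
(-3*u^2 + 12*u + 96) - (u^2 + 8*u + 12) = -4*u^2 + 4*u + 84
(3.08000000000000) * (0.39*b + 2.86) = 1.2012*b + 8.8088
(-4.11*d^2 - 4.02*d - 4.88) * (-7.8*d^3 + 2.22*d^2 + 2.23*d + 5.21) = 32.058*d^5 + 22.2318*d^4 + 19.9743*d^3 - 41.2113*d^2 - 31.8266*d - 25.4248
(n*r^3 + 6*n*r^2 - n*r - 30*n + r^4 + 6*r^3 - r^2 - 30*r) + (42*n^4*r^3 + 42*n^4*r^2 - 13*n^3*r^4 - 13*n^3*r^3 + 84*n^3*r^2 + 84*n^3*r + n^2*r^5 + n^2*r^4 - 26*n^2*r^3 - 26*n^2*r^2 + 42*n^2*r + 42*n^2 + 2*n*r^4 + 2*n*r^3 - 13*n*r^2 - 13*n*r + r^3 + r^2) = 42*n^4*r^3 + 42*n^4*r^2 - 13*n^3*r^4 - 13*n^3*r^3 + 84*n^3*r^2 + 84*n^3*r + n^2*r^5 + n^2*r^4 - 26*n^2*r^3 - 26*n^2*r^2 + 42*n^2*r + 42*n^2 + 2*n*r^4 + 3*n*r^3 - 7*n*r^2 - 14*n*r - 30*n + r^4 + 7*r^3 - 30*r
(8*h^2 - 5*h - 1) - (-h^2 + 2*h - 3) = 9*h^2 - 7*h + 2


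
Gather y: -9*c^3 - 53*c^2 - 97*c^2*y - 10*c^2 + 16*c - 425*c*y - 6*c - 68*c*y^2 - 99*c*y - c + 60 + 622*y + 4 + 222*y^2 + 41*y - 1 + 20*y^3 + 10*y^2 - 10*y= -9*c^3 - 63*c^2 + 9*c + 20*y^3 + y^2*(232 - 68*c) + y*(-97*c^2 - 524*c + 653) + 63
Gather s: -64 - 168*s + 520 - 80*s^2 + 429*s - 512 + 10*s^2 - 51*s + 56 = -70*s^2 + 210*s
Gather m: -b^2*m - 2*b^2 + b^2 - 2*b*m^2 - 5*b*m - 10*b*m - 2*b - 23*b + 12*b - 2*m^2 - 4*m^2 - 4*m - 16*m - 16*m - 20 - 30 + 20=-b^2 - 13*b + m^2*(-2*b - 6) + m*(-b^2 - 15*b - 36) - 30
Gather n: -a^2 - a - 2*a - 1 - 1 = -a^2 - 3*a - 2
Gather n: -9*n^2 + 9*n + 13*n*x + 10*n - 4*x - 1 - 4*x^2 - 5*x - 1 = -9*n^2 + n*(13*x + 19) - 4*x^2 - 9*x - 2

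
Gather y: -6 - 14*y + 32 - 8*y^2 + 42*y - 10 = -8*y^2 + 28*y + 16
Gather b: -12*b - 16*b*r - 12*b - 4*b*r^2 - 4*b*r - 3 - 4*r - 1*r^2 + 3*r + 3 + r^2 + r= b*(-4*r^2 - 20*r - 24)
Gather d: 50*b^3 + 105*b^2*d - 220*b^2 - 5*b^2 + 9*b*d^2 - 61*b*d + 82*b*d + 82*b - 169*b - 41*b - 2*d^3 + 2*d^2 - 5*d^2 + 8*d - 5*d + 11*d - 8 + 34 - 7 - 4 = 50*b^3 - 225*b^2 - 128*b - 2*d^3 + d^2*(9*b - 3) + d*(105*b^2 + 21*b + 14) + 15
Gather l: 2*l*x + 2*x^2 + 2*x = 2*l*x + 2*x^2 + 2*x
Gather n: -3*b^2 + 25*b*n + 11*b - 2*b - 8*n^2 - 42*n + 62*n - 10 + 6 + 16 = -3*b^2 + 9*b - 8*n^2 + n*(25*b + 20) + 12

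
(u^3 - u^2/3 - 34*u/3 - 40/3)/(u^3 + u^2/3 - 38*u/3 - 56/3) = (3*u + 5)/(3*u + 7)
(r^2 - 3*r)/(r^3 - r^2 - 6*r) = 1/(r + 2)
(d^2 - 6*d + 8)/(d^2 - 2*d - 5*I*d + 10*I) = (d - 4)/(d - 5*I)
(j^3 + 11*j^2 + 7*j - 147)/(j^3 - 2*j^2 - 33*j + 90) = (j^2 + 14*j + 49)/(j^2 + j - 30)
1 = 1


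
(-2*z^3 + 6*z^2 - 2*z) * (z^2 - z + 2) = -2*z^5 + 8*z^4 - 12*z^3 + 14*z^2 - 4*z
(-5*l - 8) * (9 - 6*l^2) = 30*l^3 + 48*l^2 - 45*l - 72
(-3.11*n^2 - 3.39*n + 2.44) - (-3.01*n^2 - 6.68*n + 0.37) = -0.1*n^2 + 3.29*n + 2.07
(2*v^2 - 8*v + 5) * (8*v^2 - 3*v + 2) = 16*v^4 - 70*v^3 + 68*v^2 - 31*v + 10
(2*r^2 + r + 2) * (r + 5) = 2*r^3 + 11*r^2 + 7*r + 10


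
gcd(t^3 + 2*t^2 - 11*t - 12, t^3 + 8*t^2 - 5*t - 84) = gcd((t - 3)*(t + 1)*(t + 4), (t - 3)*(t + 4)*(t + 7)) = t^2 + t - 12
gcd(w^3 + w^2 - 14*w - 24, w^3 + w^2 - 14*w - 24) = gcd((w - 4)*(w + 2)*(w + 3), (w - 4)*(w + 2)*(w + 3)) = w^3 + w^2 - 14*w - 24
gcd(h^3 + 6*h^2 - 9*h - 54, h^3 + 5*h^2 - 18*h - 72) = h^2 + 9*h + 18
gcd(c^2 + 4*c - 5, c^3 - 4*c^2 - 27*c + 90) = c + 5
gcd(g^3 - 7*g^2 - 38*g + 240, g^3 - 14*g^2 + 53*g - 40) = g^2 - 13*g + 40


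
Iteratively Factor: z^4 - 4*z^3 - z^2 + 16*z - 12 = (z - 3)*(z^3 - z^2 - 4*z + 4) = (z - 3)*(z - 1)*(z^2 - 4) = (z - 3)*(z - 1)*(z + 2)*(z - 2)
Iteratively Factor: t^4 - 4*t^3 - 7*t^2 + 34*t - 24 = (t + 3)*(t^3 - 7*t^2 + 14*t - 8) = (t - 4)*(t + 3)*(t^2 - 3*t + 2) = (t - 4)*(t - 1)*(t + 3)*(t - 2)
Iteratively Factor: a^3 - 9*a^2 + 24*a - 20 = (a - 2)*(a^2 - 7*a + 10) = (a - 5)*(a - 2)*(a - 2)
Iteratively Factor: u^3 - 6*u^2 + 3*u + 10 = (u + 1)*(u^2 - 7*u + 10) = (u - 5)*(u + 1)*(u - 2)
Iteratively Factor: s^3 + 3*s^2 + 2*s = (s)*(s^2 + 3*s + 2) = s*(s + 1)*(s + 2)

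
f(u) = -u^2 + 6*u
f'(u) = 6 - 2*u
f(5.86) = 0.82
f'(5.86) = -5.72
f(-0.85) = -5.82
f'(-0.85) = 7.70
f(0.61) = 3.29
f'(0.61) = 4.78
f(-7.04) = -91.80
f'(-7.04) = 20.08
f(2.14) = 8.26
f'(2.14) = 1.72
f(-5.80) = -68.44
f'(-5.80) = 17.60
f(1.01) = 5.04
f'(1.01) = 3.98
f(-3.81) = -37.38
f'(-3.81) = 13.62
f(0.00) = 0.00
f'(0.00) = 6.00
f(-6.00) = -72.00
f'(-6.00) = 18.00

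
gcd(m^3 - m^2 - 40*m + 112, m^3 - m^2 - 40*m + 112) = m^3 - m^2 - 40*m + 112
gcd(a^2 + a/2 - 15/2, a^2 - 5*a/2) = a - 5/2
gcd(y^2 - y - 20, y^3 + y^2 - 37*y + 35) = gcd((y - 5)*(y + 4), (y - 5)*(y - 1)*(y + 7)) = y - 5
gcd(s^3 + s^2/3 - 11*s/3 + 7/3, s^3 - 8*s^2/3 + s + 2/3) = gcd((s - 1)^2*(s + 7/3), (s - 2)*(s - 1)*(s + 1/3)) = s - 1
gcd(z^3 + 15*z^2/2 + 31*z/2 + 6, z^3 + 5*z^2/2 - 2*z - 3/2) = z^2 + 7*z/2 + 3/2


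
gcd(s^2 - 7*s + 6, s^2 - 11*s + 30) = s - 6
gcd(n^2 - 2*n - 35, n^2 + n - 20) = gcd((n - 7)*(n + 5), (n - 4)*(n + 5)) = n + 5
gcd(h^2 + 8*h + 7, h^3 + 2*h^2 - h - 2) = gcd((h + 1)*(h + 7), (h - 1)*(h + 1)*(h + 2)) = h + 1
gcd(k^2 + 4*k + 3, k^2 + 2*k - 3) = k + 3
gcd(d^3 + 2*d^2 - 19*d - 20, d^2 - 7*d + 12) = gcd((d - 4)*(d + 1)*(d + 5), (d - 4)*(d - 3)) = d - 4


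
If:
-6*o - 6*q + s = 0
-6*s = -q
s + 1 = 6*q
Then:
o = -1/6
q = 6/35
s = 1/35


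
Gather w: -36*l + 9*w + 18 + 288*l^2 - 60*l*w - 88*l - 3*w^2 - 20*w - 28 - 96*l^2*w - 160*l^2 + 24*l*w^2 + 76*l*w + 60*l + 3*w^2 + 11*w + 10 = 128*l^2 + 24*l*w^2 - 64*l + w*(-96*l^2 + 16*l)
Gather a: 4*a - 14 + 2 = 4*a - 12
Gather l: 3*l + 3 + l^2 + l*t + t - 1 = l^2 + l*(t + 3) + t + 2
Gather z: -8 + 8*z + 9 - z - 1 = 7*z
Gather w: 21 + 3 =24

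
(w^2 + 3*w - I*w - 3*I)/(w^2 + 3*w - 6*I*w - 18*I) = (w - I)/(w - 6*I)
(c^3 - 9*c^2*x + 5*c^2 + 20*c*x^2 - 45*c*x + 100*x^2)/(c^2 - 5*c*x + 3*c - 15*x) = (c^2 - 4*c*x + 5*c - 20*x)/(c + 3)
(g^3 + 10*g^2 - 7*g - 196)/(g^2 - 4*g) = g + 14 + 49/g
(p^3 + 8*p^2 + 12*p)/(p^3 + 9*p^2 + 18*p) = (p + 2)/(p + 3)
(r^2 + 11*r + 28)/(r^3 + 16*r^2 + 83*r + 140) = 1/(r + 5)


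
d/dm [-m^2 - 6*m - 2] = -2*m - 6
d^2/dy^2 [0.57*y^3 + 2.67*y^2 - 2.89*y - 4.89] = 3.42*y + 5.34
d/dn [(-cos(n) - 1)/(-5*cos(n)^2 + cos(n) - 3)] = (-5*sin(n)^2 + 10*cos(n) + 1)*sin(n)/(5*sin(n)^2 + cos(n) - 8)^2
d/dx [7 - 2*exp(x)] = -2*exp(x)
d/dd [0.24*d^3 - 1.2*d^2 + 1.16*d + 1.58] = 0.72*d^2 - 2.4*d + 1.16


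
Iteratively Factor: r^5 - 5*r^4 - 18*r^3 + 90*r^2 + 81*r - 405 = (r + 3)*(r^4 - 8*r^3 + 6*r^2 + 72*r - 135) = (r - 3)*(r + 3)*(r^3 - 5*r^2 - 9*r + 45) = (r - 3)^2*(r + 3)*(r^2 - 2*r - 15) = (r - 3)^2*(r + 3)^2*(r - 5)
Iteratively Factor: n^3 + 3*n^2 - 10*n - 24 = (n + 2)*(n^2 + n - 12) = (n - 3)*(n + 2)*(n + 4)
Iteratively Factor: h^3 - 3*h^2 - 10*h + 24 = (h - 2)*(h^2 - h - 12) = (h - 2)*(h + 3)*(h - 4)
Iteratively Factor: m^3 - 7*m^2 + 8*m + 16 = (m + 1)*(m^2 - 8*m + 16) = (m - 4)*(m + 1)*(m - 4)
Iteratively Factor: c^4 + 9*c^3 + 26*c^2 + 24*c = (c + 2)*(c^3 + 7*c^2 + 12*c) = (c + 2)*(c + 3)*(c^2 + 4*c) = c*(c + 2)*(c + 3)*(c + 4)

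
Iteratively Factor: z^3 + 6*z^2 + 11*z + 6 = (z + 1)*(z^2 + 5*z + 6) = (z + 1)*(z + 3)*(z + 2)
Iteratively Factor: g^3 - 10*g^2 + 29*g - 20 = (g - 4)*(g^2 - 6*g + 5) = (g - 4)*(g - 1)*(g - 5)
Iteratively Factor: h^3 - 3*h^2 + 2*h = (h)*(h^2 - 3*h + 2) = h*(h - 1)*(h - 2)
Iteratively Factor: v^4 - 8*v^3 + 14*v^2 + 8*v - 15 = (v - 1)*(v^3 - 7*v^2 + 7*v + 15) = (v - 1)*(v + 1)*(v^2 - 8*v + 15) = (v - 3)*(v - 1)*(v + 1)*(v - 5)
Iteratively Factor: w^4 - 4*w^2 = (w)*(w^3 - 4*w) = w*(w + 2)*(w^2 - 2*w) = w*(w - 2)*(w + 2)*(w)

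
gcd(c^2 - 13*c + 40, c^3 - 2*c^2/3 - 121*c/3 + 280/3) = c - 5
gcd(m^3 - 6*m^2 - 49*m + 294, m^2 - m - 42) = m - 7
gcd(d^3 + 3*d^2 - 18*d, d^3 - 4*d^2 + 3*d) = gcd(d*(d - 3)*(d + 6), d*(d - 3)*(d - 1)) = d^2 - 3*d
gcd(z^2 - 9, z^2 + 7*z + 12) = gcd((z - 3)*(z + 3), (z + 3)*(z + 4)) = z + 3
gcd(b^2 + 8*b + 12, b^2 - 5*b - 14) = b + 2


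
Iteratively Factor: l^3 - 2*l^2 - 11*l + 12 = (l + 3)*(l^2 - 5*l + 4) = (l - 1)*(l + 3)*(l - 4)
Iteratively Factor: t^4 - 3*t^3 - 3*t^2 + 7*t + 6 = (t - 3)*(t^3 - 3*t - 2) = (t - 3)*(t + 1)*(t^2 - t - 2) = (t - 3)*(t - 2)*(t + 1)*(t + 1)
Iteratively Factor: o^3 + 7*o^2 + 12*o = (o + 3)*(o^2 + 4*o) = (o + 3)*(o + 4)*(o)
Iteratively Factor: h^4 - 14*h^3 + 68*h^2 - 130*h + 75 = (h - 5)*(h^3 - 9*h^2 + 23*h - 15) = (h - 5)*(h - 3)*(h^2 - 6*h + 5) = (h - 5)^2*(h - 3)*(h - 1)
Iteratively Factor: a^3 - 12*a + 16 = (a + 4)*(a^2 - 4*a + 4) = (a - 2)*(a + 4)*(a - 2)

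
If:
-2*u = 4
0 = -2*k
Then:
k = 0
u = -2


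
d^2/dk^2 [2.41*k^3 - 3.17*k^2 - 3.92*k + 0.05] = 14.46*k - 6.34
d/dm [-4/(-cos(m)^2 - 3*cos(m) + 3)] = 4*(2*cos(m) + 3)*sin(m)/(cos(m)^2 + 3*cos(m) - 3)^2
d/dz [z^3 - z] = 3*z^2 - 1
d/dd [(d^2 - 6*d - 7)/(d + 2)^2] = 2*(5*d + 1)/(d^3 + 6*d^2 + 12*d + 8)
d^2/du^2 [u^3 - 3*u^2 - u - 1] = 6*u - 6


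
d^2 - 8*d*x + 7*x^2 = (d - 7*x)*(d - x)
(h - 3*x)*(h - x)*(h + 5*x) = h^3 + h^2*x - 17*h*x^2 + 15*x^3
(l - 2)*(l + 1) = l^2 - l - 2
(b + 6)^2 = b^2 + 12*b + 36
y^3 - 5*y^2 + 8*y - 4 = (y - 2)^2*(y - 1)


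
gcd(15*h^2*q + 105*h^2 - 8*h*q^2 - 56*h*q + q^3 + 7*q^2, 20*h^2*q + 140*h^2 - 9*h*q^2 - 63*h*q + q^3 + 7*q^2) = -5*h*q - 35*h + q^2 + 7*q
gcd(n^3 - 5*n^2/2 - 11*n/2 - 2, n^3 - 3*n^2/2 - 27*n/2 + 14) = n - 4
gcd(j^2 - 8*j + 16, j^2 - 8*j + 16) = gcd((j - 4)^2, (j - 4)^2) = j^2 - 8*j + 16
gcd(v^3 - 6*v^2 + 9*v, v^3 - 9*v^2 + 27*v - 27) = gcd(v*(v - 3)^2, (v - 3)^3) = v^2 - 6*v + 9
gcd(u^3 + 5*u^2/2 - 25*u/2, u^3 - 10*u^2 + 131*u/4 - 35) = u - 5/2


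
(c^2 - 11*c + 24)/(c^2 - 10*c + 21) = (c - 8)/(c - 7)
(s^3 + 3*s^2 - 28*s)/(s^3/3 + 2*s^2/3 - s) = 3*(s^2 + 3*s - 28)/(s^2 + 2*s - 3)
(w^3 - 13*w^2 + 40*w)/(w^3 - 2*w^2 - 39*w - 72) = w*(w - 5)/(w^2 + 6*w + 9)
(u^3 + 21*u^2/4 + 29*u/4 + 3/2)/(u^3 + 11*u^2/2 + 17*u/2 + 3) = (4*u + 1)/(2*(2*u + 1))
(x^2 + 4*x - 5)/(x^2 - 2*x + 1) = (x + 5)/(x - 1)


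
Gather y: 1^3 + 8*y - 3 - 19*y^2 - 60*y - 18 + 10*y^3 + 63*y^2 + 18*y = 10*y^3 + 44*y^2 - 34*y - 20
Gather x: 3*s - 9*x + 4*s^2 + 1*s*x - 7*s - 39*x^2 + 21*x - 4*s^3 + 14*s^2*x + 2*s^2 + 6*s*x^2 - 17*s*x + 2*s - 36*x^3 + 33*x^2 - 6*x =-4*s^3 + 6*s^2 - 2*s - 36*x^3 + x^2*(6*s - 6) + x*(14*s^2 - 16*s + 6)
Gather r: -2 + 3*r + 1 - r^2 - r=-r^2 + 2*r - 1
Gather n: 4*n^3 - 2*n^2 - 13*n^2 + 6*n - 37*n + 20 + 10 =4*n^3 - 15*n^2 - 31*n + 30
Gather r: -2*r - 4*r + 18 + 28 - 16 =30 - 6*r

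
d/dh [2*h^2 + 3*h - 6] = 4*h + 3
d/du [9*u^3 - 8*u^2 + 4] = u*(27*u - 16)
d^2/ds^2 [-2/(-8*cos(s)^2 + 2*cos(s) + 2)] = (64*sin(s)^4 - 49*sin(s)^2 + 14*cos(s) - 3*cos(3*s) - 25)/(4*sin(s)^2 + cos(s) - 3)^3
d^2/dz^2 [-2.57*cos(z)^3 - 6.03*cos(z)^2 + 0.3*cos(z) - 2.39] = 1.6275*cos(z) + 12.06*cos(2*z) + 5.7825*cos(3*z)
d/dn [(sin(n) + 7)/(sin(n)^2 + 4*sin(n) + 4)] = -(sin(n) + 12)*cos(n)/(sin(n) + 2)^3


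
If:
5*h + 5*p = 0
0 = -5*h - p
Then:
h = 0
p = 0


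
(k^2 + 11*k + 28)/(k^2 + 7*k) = (k + 4)/k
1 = 1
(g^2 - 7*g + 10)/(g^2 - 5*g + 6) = (g - 5)/(g - 3)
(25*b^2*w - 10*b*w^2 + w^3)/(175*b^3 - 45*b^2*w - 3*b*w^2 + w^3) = w/(7*b + w)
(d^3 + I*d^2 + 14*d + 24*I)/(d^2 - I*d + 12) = d + 2*I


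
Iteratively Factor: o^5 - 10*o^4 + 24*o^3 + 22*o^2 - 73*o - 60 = (o + 1)*(o^4 - 11*o^3 + 35*o^2 - 13*o - 60) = (o + 1)^2*(o^3 - 12*o^2 + 47*o - 60) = (o - 5)*(o + 1)^2*(o^2 - 7*o + 12) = (o - 5)*(o - 3)*(o + 1)^2*(o - 4)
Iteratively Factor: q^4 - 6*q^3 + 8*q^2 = (q - 2)*(q^3 - 4*q^2) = q*(q - 2)*(q^2 - 4*q) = q*(q - 4)*(q - 2)*(q)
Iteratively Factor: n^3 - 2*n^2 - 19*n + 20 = (n + 4)*(n^2 - 6*n + 5) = (n - 1)*(n + 4)*(n - 5)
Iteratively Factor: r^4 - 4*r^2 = (r)*(r^3 - 4*r) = r*(r + 2)*(r^2 - 2*r) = r*(r - 2)*(r + 2)*(r)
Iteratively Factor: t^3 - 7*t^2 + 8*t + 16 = (t - 4)*(t^2 - 3*t - 4) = (t - 4)*(t + 1)*(t - 4)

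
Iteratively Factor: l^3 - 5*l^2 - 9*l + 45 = (l - 5)*(l^2 - 9) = (l - 5)*(l - 3)*(l + 3)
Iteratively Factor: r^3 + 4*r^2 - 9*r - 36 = (r + 4)*(r^2 - 9) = (r - 3)*(r + 4)*(r + 3)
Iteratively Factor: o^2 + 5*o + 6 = (o + 2)*(o + 3)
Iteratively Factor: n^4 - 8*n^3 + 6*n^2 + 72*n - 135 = (n - 5)*(n^3 - 3*n^2 - 9*n + 27) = (n - 5)*(n - 3)*(n^2 - 9) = (n - 5)*(n - 3)^2*(n + 3)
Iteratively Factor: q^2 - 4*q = (q)*(q - 4)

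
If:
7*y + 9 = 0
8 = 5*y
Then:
No Solution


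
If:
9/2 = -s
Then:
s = -9/2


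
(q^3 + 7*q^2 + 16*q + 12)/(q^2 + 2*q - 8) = (q^3 + 7*q^2 + 16*q + 12)/(q^2 + 2*q - 8)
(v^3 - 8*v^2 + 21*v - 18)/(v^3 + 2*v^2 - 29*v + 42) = (v - 3)/(v + 7)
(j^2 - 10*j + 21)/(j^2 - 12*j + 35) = (j - 3)/(j - 5)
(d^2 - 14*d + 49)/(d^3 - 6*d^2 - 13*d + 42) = (d - 7)/(d^2 + d - 6)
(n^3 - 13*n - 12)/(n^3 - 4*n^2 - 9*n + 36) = (n + 1)/(n - 3)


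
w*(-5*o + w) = -5*o*w + w^2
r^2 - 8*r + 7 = (r - 7)*(r - 1)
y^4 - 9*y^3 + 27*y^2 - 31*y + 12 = (y - 4)*(y - 3)*(y - 1)^2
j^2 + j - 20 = (j - 4)*(j + 5)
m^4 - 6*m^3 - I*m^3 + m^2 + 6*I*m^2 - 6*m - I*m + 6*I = (m - 6)*(m - I)^2*(m + I)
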